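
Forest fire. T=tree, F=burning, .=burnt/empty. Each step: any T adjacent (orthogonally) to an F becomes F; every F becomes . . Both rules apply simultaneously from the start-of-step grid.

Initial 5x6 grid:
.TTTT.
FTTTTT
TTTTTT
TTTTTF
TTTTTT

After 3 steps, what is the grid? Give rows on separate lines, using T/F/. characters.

Step 1: 5 trees catch fire, 2 burn out
  .TTTT.
  .FTTTT
  FTTTTF
  TTTTF.
  TTTTTF
Step 2: 8 trees catch fire, 5 burn out
  .FTTT.
  ..FTTF
  .FTTF.
  FTTF..
  TTTTF.
Step 3: 9 trees catch fire, 8 burn out
  ..FTT.
  ...FF.
  ..FF..
  .FF...
  FTTF..

..FTT.
...FF.
..FF..
.FF...
FTTF..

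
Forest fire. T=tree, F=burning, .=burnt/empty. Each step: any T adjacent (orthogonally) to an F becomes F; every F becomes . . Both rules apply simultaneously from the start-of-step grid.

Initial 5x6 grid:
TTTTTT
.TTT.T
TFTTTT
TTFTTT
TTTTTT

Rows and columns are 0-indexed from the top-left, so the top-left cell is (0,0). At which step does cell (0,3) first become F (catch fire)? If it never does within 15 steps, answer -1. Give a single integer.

Step 1: cell (0,3)='T' (+6 fires, +2 burnt)
Step 2: cell (0,3)='T' (+7 fires, +6 burnt)
Step 3: cell (0,3)='T' (+7 fires, +7 burnt)
Step 4: cell (0,3)='F' (+3 fires, +7 burnt)
  -> target ignites at step 4
Step 5: cell (0,3)='.' (+2 fires, +3 burnt)
Step 6: cell (0,3)='.' (+1 fires, +2 burnt)
Step 7: cell (0,3)='.' (+0 fires, +1 burnt)
  fire out at step 7

4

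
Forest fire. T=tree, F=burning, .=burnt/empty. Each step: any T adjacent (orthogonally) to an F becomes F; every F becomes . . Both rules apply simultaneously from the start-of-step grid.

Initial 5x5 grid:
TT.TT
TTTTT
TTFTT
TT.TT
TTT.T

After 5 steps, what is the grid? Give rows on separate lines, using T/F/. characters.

Step 1: 3 trees catch fire, 1 burn out
  TT.TT
  TTFTT
  TF.FT
  TT.TT
  TTT.T
Step 2: 6 trees catch fire, 3 burn out
  TT.TT
  TF.FT
  F...F
  TF.FT
  TTT.T
Step 3: 7 trees catch fire, 6 burn out
  TF.FT
  F...F
  .....
  F...F
  TFT.T
Step 4: 5 trees catch fire, 7 burn out
  F...F
  .....
  .....
  .....
  F.F.F
Step 5: 0 trees catch fire, 5 burn out
  .....
  .....
  .....
  .....
  .....

.....
.....
.....
.....
.....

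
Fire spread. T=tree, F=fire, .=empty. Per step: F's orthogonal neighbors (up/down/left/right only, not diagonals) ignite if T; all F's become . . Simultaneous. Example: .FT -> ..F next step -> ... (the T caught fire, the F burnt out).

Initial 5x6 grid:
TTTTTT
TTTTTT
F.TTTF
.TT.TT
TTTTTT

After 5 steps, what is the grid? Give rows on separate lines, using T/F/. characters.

Step 1: 4 trees catch fire, 2 burn out
  TTTTTT
  FTTTTF
  ..TTF.
  .TT.TF
  TTTTTT
Step 2: 7 trees catch fire, 4 burn out
  FTTTTF
  .FTTF.
  ..TF..
  .TT.F.
  TTTTTF
Step 3: 6 trees catch fire, 7 burn out
  .FTTF.
  ..FF..
  ..F...
  .TT...
  TTTTF.
Step 4: 4 trees catch fire, 6 burn out
  ..FF..
  ......
  ......
  .TF...
  TTTF..
Step 5: 2 trees catch fire, 4 burn out
  ......
  ......
  ......
  .F....
  TTF...

......
......
......
.F....
TTF...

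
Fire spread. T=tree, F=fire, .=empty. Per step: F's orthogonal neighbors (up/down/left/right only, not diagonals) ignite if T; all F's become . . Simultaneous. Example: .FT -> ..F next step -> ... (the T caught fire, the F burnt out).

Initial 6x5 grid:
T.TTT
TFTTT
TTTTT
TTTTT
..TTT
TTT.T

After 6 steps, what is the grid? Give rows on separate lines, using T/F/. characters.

Step 1: 3 trees catch fire, 1 burn out
  T.TTT
  F.FTT
  TFTTT
  TTTTT
  ..TTT
  TTT.T
Step 2: 6 trees catch fire, 3 burn out
  F.FTT
  ...FT
  F.FTT
  TFTTT
  ..TTT
  TTT.T
Step 3: 5 trees catch fire, 6 burn out
  ...FT
  ....F
  ...FT
  F.FTT
  ..TTT
  TTT.T
Step 4: 4 trees catch fire, 5 burn out
  ....F
  .....
  ....F
  ...FT
  ..FTT
  TTT.T
Step 5: 3 trees catch fire, 4 burn out
  .....
  .....
  .....
  ....F
  ...FT
  TTF.T
Step 6: 2 trees catch fire, 3 burn out
  .....
  .....
  .....
  .....
  ....F
  TF..T

.....
.....
.....
.....
....F
TF..T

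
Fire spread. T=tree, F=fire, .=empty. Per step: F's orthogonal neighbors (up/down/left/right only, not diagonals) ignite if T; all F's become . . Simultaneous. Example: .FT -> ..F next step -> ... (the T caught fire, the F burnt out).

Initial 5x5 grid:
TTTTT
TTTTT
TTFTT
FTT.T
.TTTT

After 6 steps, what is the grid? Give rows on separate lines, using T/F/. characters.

Step 1: 6 trees catch fire, 2 burn out
  TTTTT
  TTFTT
  FF.FT
  .FF.T
  .TTTT
Step 2: 7 trees catch fire, 6 burn out
  TTFTT
  FF.FT
  ....F
  ....T
  .FFTT
Step 3: 6 trees catch fire, 7 burn out
  FF.FT
  ....F
  .....
  ....F
  ...FT
Step 4: 2 trees catch fire, 6 burn out
  ....F
  .....
  .....
  .....
  ....F
Step 5: 0 trees catch fire, 2 burn out
  .....
  .....
  .....
  .....
  .....
Step 6: 0 trees catch fire, 0 burn out
  .....
  .....
  .....
  .....
  .....

.....
.....
.....
.....
.....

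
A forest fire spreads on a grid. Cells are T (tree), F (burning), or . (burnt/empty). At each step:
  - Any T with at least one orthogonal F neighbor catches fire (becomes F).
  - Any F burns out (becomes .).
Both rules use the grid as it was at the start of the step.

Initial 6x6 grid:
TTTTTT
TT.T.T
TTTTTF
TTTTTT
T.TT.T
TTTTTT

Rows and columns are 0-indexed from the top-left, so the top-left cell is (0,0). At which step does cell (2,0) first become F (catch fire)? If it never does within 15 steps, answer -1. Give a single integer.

Step 1: cell (2,0)='T' (+3 fires, +1 burnt)
Step 2: cell (2,0)='T' (+4 fires, +3 burnt)
Step 3: cell (2,0)='T' (+5 fires, +4 burnt)
Step 4: cell (2,0)='T' (+5 fires, +5 burnt)
Step 5: cell (2,0)='F' (+6 fires, +5 burnt)
  -> target ignites at step 5
Step 6: cell (2,0)='.' (+4 fires, +6 burnt)
Step 7: cell (2,0)='.' (+3 fires, +4 burnt)
Step 8: cell (2,0)='.' (+1 fires, +3 burnt)
Step 9: cell (2,0)='.' (+0 fires, +1 burnt)
  fire out at step 9

5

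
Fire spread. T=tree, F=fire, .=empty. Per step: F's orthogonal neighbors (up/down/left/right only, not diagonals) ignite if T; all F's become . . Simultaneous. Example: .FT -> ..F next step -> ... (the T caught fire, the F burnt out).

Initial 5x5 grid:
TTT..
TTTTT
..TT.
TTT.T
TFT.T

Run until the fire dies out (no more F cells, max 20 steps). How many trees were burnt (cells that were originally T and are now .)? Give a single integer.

Answer: 15

Derivation:
Step 1: +3 fires, +1 burnt (F count now 3)
Step 2: +2 fires, +3 burnt (F count now 2)
Step 3: +1 fires, +2 burnt (F count now 1)
Step 4: +2 fires, +1 burnt (F count now 2)
Step 5: +3 fires, +2 burnt (F count now 3)
Step 6: +3 fires, +3 burnt (F count now 3)
Step 7: +1 fires, +3 burnt (F count now 1)
Step 8: +0 fires, +1 burnt (F count now 0)
Fire out after step 8
Initially T: 17, now '.': 23
Total burnt (originally-T cells now '.'): 15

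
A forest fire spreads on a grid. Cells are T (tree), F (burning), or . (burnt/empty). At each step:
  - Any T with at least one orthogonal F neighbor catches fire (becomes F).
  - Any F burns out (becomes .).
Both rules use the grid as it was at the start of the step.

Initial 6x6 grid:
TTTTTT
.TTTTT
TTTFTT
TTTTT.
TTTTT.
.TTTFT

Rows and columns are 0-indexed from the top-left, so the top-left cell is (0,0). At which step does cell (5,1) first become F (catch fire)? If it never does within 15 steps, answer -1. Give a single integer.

Step 1: cell (5,1)='T' (+7 fires, +2 burnt)
Step 2: cell (5,1)='T' (+9 fires, +7 burnt)
Step 3: cell (5,1)='F' (+8 fires, +9 burnt)
  -> target ignites at step 3
Step 4: cell (5,1)='.' (+4 fires, +8 burnt)
Step 5: cell (5,1)='.' (+2 fires, +4 burnt)
Step 6: cell (5,1)='.' (+0 fires, +2 burnt)
  fire out at step 6

3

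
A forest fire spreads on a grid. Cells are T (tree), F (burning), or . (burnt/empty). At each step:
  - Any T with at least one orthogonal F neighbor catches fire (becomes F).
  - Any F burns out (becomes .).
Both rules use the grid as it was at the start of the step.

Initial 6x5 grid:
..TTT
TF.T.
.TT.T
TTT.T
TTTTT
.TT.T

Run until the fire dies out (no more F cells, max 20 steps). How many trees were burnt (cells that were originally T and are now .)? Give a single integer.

Answer: 16

Derivation:
Step 1: +2 fires, +1 burnt (F count now 2)
Step 2: +2 fires, +2 burnt (F count now 2)
Step 3: +3 fires, +2 burnt (F count now 3)
Step 4: +3 fires, +3 burnt (F count now 3)
Step 5: +2 fires, +3 burnt (F count now 2)
Step 6: +1 fires, +2 burnt (F count now 1)
Step 7: +2 fires, +1 burnt (F count now 2)
Step 8: +1 fires, +2 burnt (F count now 1)
Step 9: +0 fires, +1 burnt (F count now 0)
Fire out after step 9
Initially T: 20, now '.': 26
Total burnt (originally-T cells now '.'): 16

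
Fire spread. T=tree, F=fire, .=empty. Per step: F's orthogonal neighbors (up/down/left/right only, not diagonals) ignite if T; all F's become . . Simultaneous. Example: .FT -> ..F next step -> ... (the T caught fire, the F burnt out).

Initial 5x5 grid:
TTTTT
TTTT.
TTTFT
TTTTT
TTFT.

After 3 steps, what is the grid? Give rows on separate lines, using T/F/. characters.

Step 1: 7 trees catch fire, 2 burn out
  TTTTT
  TTTF.
  TTF.F
  TTFFT
  TF.F.
Step 2: 6 trees catch fire, 7 burn out
  TTTFT
  TTF..
  TF...
  TF..F
  F....
Step 3: 5 trees catch fire, 6 burn out
  TTF.F
  TF...
  F....
  F....
  .....

TTF.F
TF...
F....
F....
.....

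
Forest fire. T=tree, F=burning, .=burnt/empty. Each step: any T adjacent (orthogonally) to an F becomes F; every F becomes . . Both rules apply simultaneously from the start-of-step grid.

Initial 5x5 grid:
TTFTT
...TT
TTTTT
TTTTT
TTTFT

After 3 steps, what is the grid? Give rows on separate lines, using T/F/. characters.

Step 1: 5 trees catch fire, 2 burn out
  TF.FT
  ...TT
  TTTTT
  TTTFT
  TTF.F
Step 2: 7 trees catch fire, 5 burn out
  F...F
  ...FT
  TTTFT
  TTF.F
  TF...
Step 3: 5 trees catch fire, 7 burn out
  .....
  ....F
  TTF.F
  TF...
  F....

.....
....F
TTF.F
TF...
F....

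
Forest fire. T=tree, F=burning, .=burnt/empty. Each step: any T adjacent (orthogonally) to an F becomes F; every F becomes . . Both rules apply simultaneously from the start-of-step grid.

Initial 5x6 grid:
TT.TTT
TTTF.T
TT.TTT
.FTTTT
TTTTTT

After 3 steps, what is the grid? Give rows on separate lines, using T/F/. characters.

Step 1: 6 trees catch fire, 2 burn out
  TT.FTT
  TTF..T
  TF.FTT
  ..FTTT
  TFTTTT
Step 2: 7 trees catch fire, 6 burn out
  TT..FT
  TF...T
  F...FT
  ...FTT
  F.FTTT
Step 3: 6 trees catch fire, 7 burn out
  TF...F
  F....T
  .....F
  ....FT
  ...FTT

TF...F
F....T
.....F
....FT
...FTT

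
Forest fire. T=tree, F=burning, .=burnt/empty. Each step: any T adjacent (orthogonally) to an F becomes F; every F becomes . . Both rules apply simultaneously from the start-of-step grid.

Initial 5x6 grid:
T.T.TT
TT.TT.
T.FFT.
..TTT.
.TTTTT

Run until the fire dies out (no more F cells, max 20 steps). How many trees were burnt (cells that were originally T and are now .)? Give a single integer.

Step 1: +4 fires, +2 burnt (F count now 4)
Step 2: +4 fires, +4 burnt (F count now 4)
Step 3: +3 fires, +4 burnt (F count now 3)
Step 4: +2 fires, +3 burnt (F count now 2)
Step 5: +0 fires, +2 burnt (F count now 0)
Fire out after step 5
Initially T: 18, now '.': 25
Total burnt (originally-T cells now '.'): 13

Answer: 13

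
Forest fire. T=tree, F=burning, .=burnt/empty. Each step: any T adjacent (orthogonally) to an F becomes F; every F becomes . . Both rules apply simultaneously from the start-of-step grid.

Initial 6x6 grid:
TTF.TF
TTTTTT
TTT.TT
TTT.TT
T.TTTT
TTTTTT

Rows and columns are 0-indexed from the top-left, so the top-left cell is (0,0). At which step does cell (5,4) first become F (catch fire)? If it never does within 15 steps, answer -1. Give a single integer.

Step 1: cell (5,4)='T' (+4 fires, +2 burnt)
Step 2: cell (5,4)='T' (+6 fires, +4 burnt)
Step 3: cell (5,4)='T' (+5 fires, +6 burnt)
Step 4: cell (5,4)='T' (+5 fires, +5 burnt)
Step 5: cell (5,4)='T' (+5 fires, +5 burnt)
Step 6: cell (5,4)='F' (+4 fires, +5 burnt)
  -> target ignites at step 6
Step 7: cell (5,4)='.' (+1 fires, +4 burnt)
Step 8: cell (5,4)='.' (+0 fires, +1 burnt)
  fire out at step 8

6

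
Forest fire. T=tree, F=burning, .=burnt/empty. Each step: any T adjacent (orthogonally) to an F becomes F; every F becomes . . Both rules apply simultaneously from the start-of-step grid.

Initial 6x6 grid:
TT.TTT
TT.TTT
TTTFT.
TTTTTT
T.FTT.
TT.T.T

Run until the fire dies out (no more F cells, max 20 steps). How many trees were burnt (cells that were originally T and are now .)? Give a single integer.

Step 1: +6 fires, +2 burnt (F count now 6)
Step 2: +7 fires, +6 burnt (F count now 7)
Step 3: +6 fires, +7 burnt (F count now 6)
Step 4: +4 fires, +6 burnt (F count now 4)
Step 5: +2 fires, +4 burnt (F count now 2)
Step 6: +1 fires, +2 burnt (F count now 1)
Step 7: +0 fires, +1 burnt (F count now 0)
Fire out after step 7
Initially T: 27, now '.': 35
Total burnt (originally-T cells now '.'): 26

Answer: 26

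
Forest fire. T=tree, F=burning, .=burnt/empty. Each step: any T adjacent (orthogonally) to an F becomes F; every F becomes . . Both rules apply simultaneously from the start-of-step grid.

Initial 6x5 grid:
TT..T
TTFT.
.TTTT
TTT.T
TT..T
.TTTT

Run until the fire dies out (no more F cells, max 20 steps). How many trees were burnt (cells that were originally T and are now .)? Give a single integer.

Step 1: +3 fires, +1 burnt (F count now 3)
Step 2: +5 fires, +3 burnt (F count now 5)
Step 3: +3 fires, +5 burnt (F count now 3)
Step 4: +3 fires, +3 burnt (F count now 3)
Step 5: +3 fires, +3 burnt (F count now 3)
Step 6: +2 fires, +3 burnt (F count now 2)
Step 7: +1 fires, +2 burnt (F count now 1)
Step 8: +0 fires, +1 burnt (F count now 0)
Fire out after step 8
Initially T: 21, now '.': 29
Total burnt (originally-T cells now '.'): 20

Answer: 20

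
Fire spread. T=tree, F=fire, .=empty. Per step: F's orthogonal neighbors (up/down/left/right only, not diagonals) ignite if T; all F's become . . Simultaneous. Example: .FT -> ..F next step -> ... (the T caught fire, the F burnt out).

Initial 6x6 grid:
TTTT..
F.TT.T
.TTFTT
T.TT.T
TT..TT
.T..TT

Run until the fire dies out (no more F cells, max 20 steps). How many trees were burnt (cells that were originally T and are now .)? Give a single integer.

Step 1: +5 fires, +2 burnt (F count now 5)
Step 2: +6 fires, +5 burnt (F count now 6)
Step 3: +3 fires, +6 burnt (F count now 3)
Step 4: +1 fires, +3 burnt (F count now 1)
Step 5: +2 fires, +1 burnt (F count now 2)
Step 6: +1 fires, +2 burnt (F count now 1)
Step 7: +0 fires, +1 burnt (F count now 0)
Fire out after step 7
Initially T: 22, now '.': 32
Total burnt (originally-T cells now '.'): 18

Answer: 18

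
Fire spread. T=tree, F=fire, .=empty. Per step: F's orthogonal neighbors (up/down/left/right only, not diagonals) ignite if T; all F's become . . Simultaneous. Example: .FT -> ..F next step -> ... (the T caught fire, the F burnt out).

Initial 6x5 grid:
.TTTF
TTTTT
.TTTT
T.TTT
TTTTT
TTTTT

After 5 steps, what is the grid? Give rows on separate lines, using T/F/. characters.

Step 1: 2 trees catch fire, 1 burn out
  .TTF.
  TTTTF
  .TTTT
  T.TTT
  TTTTT
  TTTTT
Step 2: 3 trees catch fire, 2 burn out
  .TF..
  TTTF.
  .TTTF
  T.TTT
  TTTTT
  TTTTT
Step 3: 4 trees catch fire, 3 burn out
  .F...
  TTF..
  .TTF.
  T.TTF
  TTTTT
  TTTTT
Step 4: 4 trees catch fire, 4 burn out
  .....
  TF...
  .TF..
  T.TF.
  TTTTF
  TTTTT
Step 5: 5 trees catch fire, 4 burn out
  .....
  F....
  .F...
  T.F..
  TTTF.
  TTTTF

.....
F....
.F...
T.F..
TTTF.
TTTTF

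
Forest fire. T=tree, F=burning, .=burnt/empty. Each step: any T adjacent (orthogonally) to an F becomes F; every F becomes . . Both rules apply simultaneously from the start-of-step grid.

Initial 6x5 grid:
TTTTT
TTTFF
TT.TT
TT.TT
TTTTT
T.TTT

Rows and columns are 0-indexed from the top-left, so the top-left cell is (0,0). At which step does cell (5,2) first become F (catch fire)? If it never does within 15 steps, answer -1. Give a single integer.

Step 1: cell (5,2)='T' (+5 fires, +2 burnt)
Step 2: cell (5,2)='T' (+4 fires, +5 burnt)
Step 3: cell (5,2)='T' (+5 fires, +4 burnt)
Step 4: cell (5,2)='T' (+6 fires, +5 burnt)
Step 5: cell (5,2)='F' (+3 fires, +6 burnt)
  -> target ignites at step 5
Step 6: cell (5,2)='.' (+1 fires, +3 burnt)
Step 7: cell (5,2)='.' (+1 fires, +1 burnt)
Step 8: cell (5,2)='.' (+0 fires, +1 burnt)
  fire out at step 8

5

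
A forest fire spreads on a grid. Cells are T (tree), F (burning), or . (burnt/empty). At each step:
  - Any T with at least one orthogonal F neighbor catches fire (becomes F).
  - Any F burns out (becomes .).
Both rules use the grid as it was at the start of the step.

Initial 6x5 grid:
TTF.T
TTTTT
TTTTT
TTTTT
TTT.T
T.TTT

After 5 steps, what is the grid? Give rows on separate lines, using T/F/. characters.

Step 1: 2 trees catch fire, 1 burn out
  TF..T
  TTFTT
  TTTTT
  TTTTT
  TTT.T
  T.TTT
Step 2: 4 trees catch fire, 2 burn out
  F...T
  TF.FT
  TTFTT
  TTTTT
  TTT.T
  T.TTT
Step 3: 5 trees catch fire, 4 burn out
  ....T
  F...F
  TF.FT
  TTFTT
  TTT.T
  T.TTT
Step 4: 6 trees catch fire, 5 burn out
  ....F
  .....
  F...F
  TF.FT
  TTF.T
  T.TTT
Step 5: 4 trees catch fire, 6 burn out
  .....
  .....
  .....
  F...F
  TF..T
  T.FTT

.....
.....
.....
F...F
TF..T
T.FTT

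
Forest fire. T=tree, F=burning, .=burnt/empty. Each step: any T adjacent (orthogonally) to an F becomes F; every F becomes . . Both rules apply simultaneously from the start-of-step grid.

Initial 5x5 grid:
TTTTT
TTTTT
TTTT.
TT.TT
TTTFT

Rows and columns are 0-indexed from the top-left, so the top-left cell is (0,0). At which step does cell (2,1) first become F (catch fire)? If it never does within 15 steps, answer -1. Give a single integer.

Step 1: cell (2,1)='T' (+3 fires, +1 burnt)
Step 2: cell (2,1)='T' (+3 fires, +3 burnt)
Step 3: cell (2,1)='T' (+4 fires, +3 burnt)
Step 4: cell (2,1)='F' (+5 fires, +4 burnt)
  -> target ignites at step 4
Step 5: cell (2,1)='.' (+4 fires, +5 burnt)
Step 6: cell (2,1)='.' (+2 fires, +4 burnt)
Step 7: cell (2,1)='.' (+1 fires, +2 burnt)
Step 8: cell (2,1)='.' (+0 fires, +1 burnt)
  fire out at step 8

4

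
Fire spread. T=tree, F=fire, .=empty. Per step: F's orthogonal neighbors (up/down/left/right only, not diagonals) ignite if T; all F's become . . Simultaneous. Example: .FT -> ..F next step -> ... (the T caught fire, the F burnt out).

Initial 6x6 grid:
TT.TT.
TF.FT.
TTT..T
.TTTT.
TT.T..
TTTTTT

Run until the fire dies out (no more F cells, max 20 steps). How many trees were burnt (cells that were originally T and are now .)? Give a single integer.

Step 1: +5 fires, +2 burnt (F count now 5)
Step 2: +5 fires, +5 burnt (F count now 5)
Step 3: +2 fires, +5 burnt (F count now 2)
Step 4: +3 fires, +2 burnt (F count now 3)
Step 5: +4 fires, +3 burnt (F count now 4)
Step 6: +1 fires, +4 burnt (F count now 1)
Step 7: +1 fires, +1 burnt (F count now 1)
Step 8: +1 fires, +1 burnt (F count now 1)
Step 9: +0 fires, +1 burnt (F count now 0)
Fire out after step 9
Initially T: 23, now '.': 35
Total burnt (originally-T cells now '.'): 22

Answer: 22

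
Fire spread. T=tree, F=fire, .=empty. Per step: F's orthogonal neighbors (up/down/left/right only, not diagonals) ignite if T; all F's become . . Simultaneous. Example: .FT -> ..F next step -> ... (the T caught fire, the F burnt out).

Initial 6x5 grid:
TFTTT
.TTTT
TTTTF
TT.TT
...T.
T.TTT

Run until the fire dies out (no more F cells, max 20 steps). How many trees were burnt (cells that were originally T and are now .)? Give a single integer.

Answer: 20

Derivation:
Step 1: +6 fires, +2 burnt (F count now 6)
Step 2: +7 fires, +6 burnt (F count now 7)
Step 3: +3 fires, +7 burnt (F count now 3)
Step 4: +2 fires, +3 burnt (F count now 2)
Step 5: +2 fires, +2 burnt (F count now 2)
Step 6: +0 fires, +2 burnt (F count now 0)
Fire out after step 6
Initially T: 21, now '.': 29
Total burnt (originally-T cells now '.'): 20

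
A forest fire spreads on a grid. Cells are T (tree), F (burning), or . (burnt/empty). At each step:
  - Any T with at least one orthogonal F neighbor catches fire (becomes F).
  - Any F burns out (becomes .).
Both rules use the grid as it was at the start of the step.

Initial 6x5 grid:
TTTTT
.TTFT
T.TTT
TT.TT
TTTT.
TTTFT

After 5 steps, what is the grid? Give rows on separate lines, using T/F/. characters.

Step 1: 7 trees catch fire, 2 burn out
  TTTFT
  .TF.F
  T.TFT
  TT.TT
  TTTF.
  TTF.F
Step 2: 8 trees catch fire, 7 burn out
  TTF.F
  .F...
  T.F.F
  TT.FT
  TTF..
  TF...
Step 3: 4 trees catch fire, 8 burn out
  TF...
  .....
  T....
  TT..F
  TF...
  F....
Step 4: 3 trees catch fire, 4 burn out
  F....
  .....
  T....
  TF...
  F....
  .....
Step 5: 1 trees catch fire, 3 burn out
  .....
  .....
  T....
  F....
  .....
  .....

.....
.....
T....
F....
.....
.....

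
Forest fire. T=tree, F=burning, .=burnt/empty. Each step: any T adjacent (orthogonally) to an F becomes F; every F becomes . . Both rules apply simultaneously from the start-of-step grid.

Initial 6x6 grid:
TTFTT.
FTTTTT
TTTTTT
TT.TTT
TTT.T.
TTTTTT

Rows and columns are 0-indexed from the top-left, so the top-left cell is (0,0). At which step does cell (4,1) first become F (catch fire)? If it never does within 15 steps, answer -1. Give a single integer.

Step 1: cell (4,1)='T' (+6 fires, +2 burnt)
Step 2: cell (4,1)='T' (+5 fires, +6 burnt)
Step 3: cell (4,1)='T' (+4 fires, +5 burnt)
Step 4: cell (4,1)='F' (+5 fires, +4 burnt)
  -> target ignites at step 4
Step 5: cell (4,1)='.' (+4 fires, +5 burnt)
Step 6: cell (4,1)='.' (+3 fires, +4 burnt)
Step 7: cell (4,1)='.' (+2 fires, +3 burnt)
Step 8: cell (4,1)='.' (+1 fires, +2 burnt)
Step 9: cell (4,1)='.' (+0 fires, +1 burnt)
  fire out at step 9

4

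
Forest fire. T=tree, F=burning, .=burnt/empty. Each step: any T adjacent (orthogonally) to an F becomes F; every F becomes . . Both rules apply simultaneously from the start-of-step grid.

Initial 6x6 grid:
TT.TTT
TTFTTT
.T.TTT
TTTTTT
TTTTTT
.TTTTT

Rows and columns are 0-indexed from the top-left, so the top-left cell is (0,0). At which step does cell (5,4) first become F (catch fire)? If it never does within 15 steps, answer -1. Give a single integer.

Step 1: cell (5,4)='T' (+2 fires, +1 burnt)
Step 2: cell (5,4)='T' (+6 fires, +2 burnt)
Step 3: cell (5,4)='T' (+6 fires, +6 burnt)
Step 4: cell (5,4)='T' (+7 fires, +6 burnt)
Step 5: cell (5,4)='T' (+6 fires, +7 burnt)
Step 6: cell (5,4)='F' (+3 fires, +6 burnt)
  -> target ignites at step 6
Step 7: cell (5,4)='.' (+1 fires, +3 burnt)
Step 8: cell (5,4)='.' (+0 fires, +1 burnt)
  fire out at step 8

6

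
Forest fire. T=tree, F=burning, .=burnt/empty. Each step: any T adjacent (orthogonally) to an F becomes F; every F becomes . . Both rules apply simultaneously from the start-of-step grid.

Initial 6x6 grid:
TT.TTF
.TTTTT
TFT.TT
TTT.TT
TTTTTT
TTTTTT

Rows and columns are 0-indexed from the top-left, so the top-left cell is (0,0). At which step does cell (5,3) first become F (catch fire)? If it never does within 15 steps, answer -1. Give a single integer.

Step 1: cell (5,3)='T' (+6 fires, +2 burnt)
Step 2: cell (5,3)='T' (+8 fires, +6 burnt)
Step 3: cell (5,3)='T' (+7 fires, +8 burnt)
Step 4: cell (5,3)='T' (+5 fires, +7 burnt)
Step 5: cell (5,3)='F' (+3 fires, +5 burnt)
  -> target ignites at step 5
Step 6: cell (5,3)='.' (+1 fires, +3 burnt)
Step 7: cell (5,3)='.' (+0 fires, +1 burnt)
  fire out at step 7

5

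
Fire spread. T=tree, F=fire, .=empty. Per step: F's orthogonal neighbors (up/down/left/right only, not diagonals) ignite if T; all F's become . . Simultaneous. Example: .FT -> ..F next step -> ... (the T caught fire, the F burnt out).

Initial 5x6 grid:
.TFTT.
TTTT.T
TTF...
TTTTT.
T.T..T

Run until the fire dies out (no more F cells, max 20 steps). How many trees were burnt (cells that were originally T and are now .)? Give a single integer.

Answer: 16

Derivation:
Step 1: +5 fires, +2 burnt (F count now 5)
Step 2: +7 fires, +5 burnt (F count now 7)
Step 3: +3 fires, +7 burnt (F count now 3)
Step 4: +1 fires, +3 burnt (F count now 1)
Step 5: +0 fires, +1 burnt (F count now 0)
Fire out after step 5
Initially T: 18, now '.': 28
Total burnt (originally-T cells now '.'): 16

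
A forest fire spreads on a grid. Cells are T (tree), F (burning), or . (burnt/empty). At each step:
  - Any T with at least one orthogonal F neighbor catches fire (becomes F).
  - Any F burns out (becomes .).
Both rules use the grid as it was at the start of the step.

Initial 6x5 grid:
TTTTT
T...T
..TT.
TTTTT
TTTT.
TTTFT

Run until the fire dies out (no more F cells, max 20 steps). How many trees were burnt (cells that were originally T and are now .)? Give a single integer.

Answer: 15

Derivation:
Step 1: +3 fires, +1 burnt (F count now 3)
Step 2: +3 fires, +3 burnt (F count now 3)
Step 3: +5 fires, +3 burnt (F count now 5)
Step 4: +3 fires, +5 burnt (F count now 3)
Step 5: +1 fires, +3 burnt (F count now 1)
Step 6: +0 fires, +1 burnt (F count now 0)
Fire out after step 6
Initially T: 22, now '.': 23
Total burnt (originally-T cells now '.'): 15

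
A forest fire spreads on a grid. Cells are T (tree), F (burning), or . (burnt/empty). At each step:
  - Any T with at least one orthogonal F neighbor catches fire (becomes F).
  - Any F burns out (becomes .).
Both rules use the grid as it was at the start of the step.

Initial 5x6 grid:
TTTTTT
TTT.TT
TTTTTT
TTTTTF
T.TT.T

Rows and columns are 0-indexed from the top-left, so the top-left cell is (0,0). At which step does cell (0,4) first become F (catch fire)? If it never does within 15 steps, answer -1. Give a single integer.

Step 1: cell (0,4)='T' (+3 fires, +1 burnt)
Step 2: cell (0,4)='T' (+3 fires, +3 burnt)
Step 3: cell (0,4)='T' (+5 fires, +3 burnt)
Step 4: cell (0,4)='F' (+4 fires, +5 burnt)
  -> target ignites at step 4
Step 5: cell (0,4)='.' (+4 fires, +4 burnt)
Step 6: cell (0,4)='.' (+4 fires, +4 burnt)
Step 7: cell (0,4)='.' (+2 fires, +4 burnt)
Step 8: cell (0,4)='.' (+1 fires, +2 burnt)
Step 9: cell (0,4)='.' (+0 fires, +1 burnt)
  fire out at step 9

4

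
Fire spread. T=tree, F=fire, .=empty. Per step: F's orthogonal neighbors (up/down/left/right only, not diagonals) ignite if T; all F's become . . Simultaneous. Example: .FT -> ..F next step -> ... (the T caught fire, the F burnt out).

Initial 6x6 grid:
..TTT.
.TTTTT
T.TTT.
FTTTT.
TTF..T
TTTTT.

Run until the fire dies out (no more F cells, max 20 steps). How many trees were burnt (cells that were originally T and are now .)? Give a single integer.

Answer: 23

Derivation:
Step 1: +6 fires, +2 burnt (F count now 6)
Step 2: +5 fires, +6 burnt (F count now 5)
Step 3: +4 fires, +5 burnt (F count now 4)
Step 4: +4 fires, +4 burnt (F count now 4)
Step 5: +2 fires, +4 burnt (F count now 2)
Step 6: +2 fires, +2 burnt (F count now 2)
Step 7: +0 fires, +2 burnt (F count now 0)
Fire out after step 7
Initially T: 24, now '.': 35
Total burnt (originally-T cells now '.'): 23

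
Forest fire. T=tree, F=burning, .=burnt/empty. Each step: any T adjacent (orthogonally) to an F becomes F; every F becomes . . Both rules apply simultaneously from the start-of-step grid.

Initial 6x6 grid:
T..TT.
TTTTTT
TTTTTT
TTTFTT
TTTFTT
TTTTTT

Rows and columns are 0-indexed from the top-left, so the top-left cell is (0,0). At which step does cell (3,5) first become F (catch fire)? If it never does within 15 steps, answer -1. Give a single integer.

Step 1: cell (3,5)='T' (+6 fires, +2 burnt)
Step 2: cell (3,5)='F' (+9 fires, +6 burnt)
  -> target ignites at step 2
Step 3: cell (3,5)='.' (+9 fires, +9 burnt)
Step 4: cell (3,5)='.' (+5 fires, +9 burnt)
Step 5: cell (3,5)='.' (+1 fires, +5 burnt)
Step 6: cell (3,5)='.' (+1 fires, +1 burnt)
Step 7: cell (3,5)='.' (+0 fires, +1 burnt)
  fire out at step 7

2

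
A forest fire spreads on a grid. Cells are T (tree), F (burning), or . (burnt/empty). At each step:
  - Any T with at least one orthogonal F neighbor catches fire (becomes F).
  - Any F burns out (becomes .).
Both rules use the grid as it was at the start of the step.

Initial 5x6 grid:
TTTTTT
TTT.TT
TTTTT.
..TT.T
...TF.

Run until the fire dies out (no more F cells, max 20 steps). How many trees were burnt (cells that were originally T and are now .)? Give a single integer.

Step 1: +1 fires, +1 burnt (F count now 1)
Step 2: +1 fires, +1 burnt (F count now 1)
Step 3: +2 fires, +1 burnt (F count now 2)
Step 4: +2 fires, +2 burnt (F count now 2)
Step 5: +3 fires, +2 burnt (F count now 3)
Step 6: +5 fires, +3 burnt (F count now 5)
Step 7: +4 fires, +5 burnt (F count now 4)
Step 8: +1 fires, +4 burnt (F count now 1)
Step 9: +0 fires, +1 burnt (F count now 0)
Fire out after step 9
Initially T: 20, now '.': 29
Total burnt (originally-T cells now '.'): 19

Answer: 19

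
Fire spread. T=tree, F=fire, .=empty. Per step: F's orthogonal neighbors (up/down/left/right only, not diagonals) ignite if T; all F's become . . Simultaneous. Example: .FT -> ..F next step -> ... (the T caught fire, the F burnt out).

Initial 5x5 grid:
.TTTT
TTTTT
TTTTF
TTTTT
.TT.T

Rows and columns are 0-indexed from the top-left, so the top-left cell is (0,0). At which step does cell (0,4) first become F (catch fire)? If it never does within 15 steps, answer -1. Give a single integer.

Step 1: cell (0,4)='T' (+3 fires, +1 burnt)
Step 2: cell (0,4)='F' (+5 fires, +3 burnt)
  -> target ignites at step 2
Step 3: cell (0,4)='.' (+4 fires, +5 burnt)
Step 4: cell (0,4)='.' (+5 fires, +4 burnt)
Step 5: cell (0,4)='.' (+4 fires, +5 burnt)
Step 6: cell (0,4)='.' (+0 fires, +4 burnt)
  fire out at step 6

2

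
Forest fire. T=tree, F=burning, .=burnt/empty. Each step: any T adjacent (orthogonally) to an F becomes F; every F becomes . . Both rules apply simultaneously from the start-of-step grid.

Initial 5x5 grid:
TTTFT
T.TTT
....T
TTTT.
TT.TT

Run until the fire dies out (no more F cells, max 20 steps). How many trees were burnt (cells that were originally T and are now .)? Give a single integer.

Answer: 9

Derivation:
Step 1: +3 fires, +1 burnt (F count now 3)
Step 2: +3 fires, +3 burnt (F count now 3)
Step 3: +2 fires, +3 burnt (F count now 2)
Step 4: +1 fires, +2 burnt (F count now 1)
Step 5: +0 fires, +1 burnt (F count now 0)
Fire out after step 5
Initially T: 17, now '.': 17
Total burnt (originally-T cells now '.'): 9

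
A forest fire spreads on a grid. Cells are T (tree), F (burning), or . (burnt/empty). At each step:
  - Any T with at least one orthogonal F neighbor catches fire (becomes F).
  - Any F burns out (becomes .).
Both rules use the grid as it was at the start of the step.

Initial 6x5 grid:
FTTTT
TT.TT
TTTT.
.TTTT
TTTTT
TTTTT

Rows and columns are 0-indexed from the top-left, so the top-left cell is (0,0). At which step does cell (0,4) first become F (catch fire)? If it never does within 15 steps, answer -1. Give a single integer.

Step 1: cell (0,4)='T' (+2 fires, +1 burnt)
Step 2: cell (0,4)='T' (+3 fires, +2 burnt)
Step 3: cell (0,4)='T' (+2 fires, +3 burnt)
Step 4: cell (0,4)='F' (+4 fires, +2 burnt)
  -> target ignites at step 4
Step 5: cell (0,4)='.' (+4 fires, +4 burnt)
Step 6: cell (0,4)='.' (+4 fires, +4 burnt)
Step 7: cell (0,4)='.' (+4 fires, +4 burnt)
Step 8: cell (0,4)='.' (+2 fires, +4 burnt)
Step 9: cell (0,4)='.' (+1 fires, +2 burnt)
Step 10: cell (0,4)='.' (+0 fires, +1 burnt)
  fire out at step 10

4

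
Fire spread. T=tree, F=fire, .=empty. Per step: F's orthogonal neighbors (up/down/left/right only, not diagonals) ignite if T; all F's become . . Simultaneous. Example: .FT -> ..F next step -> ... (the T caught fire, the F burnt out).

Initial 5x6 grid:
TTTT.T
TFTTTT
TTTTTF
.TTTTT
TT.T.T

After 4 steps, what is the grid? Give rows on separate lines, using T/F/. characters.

Step 1: 7 trees catch fire, 2 burn out
  TFTT.T
  F.FTTF
  TFTTF.
  .TTTTF
  TT.T.T
Step 2: 11 trees catch fire, 7 burn out
  F.FT.F
  ...FF.
  F.FF..
  .FTTF.
  TT.T.F
Step 3: 4 trees catch fire, 11 burn out
  ...F..
  ......
  ......
  ..FF..
  TF.T..
Step 4: 2 trees catch fire, 4 burn out
  ......
  ......
  ......
  ......
  F..F..

......
......
......
......
F..F..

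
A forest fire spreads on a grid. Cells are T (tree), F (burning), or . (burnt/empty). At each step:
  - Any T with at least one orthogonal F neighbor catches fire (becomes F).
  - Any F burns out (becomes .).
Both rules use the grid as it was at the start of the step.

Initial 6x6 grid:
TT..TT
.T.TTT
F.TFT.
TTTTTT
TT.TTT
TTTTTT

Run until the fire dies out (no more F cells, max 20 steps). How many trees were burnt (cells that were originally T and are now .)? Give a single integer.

Step 1: +5 fires, +2 burnt (F count now 5)
Step 2: +6 fires, +5 burnt (F count now 6)
Step 3: +7 fires, +6 burnt (F count now 7)
Step 4: +5 fires, +7 burnt (F count now 5)
Step 5: +1 fires, +5 burnt (F count now 1)
Step 6: +0 fires, +1 burnt (F count now 0)
Fire out after step 6
Initially T: 27, now '.': 33
Total burnt (originally-T cells now '.'): 24

Answer: 24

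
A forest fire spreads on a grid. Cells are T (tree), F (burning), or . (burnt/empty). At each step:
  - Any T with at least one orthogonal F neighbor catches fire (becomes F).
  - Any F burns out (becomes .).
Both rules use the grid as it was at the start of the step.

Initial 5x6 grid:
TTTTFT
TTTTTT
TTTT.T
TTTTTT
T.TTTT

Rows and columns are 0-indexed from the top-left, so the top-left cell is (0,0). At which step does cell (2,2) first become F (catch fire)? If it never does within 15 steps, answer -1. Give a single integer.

Step 1: cell (2,2)='T' (+3 fires, +1 burnt)
Step 2: cell (2,2)='T' (+3 fires, +3 burnt)
Step 3: cell (2,2)='T' (+4 fires, +3 burnt)
Step 4: cell (2,2)='F' (+5 fires, +4 burnt)
  -> target ignites at step 4
Step 5: cell (2,2)='.' (+6 fires, +5 burnt)
Step 6: cell (2,2)='.' (+4 fires, +6 burnt)
Step 7: cell (2,2)='.' (+1 fires, +4 burnt)
Step 8: cell (2,2)='.' (+1 fires, +1 burnt)
Step 9: cell (2,2)='.' (+0 fires, +1 burnt)
  fire out at step 9

4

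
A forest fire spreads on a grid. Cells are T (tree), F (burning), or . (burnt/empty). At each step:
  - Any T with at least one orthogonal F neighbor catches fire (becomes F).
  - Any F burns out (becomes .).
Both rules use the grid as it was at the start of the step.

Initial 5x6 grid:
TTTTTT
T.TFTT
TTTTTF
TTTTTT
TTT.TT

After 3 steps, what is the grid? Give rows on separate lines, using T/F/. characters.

Step 1: 7 trees catch fire, 2 burn out
  TTTFTT
  T.F.FF
  TTTFF.
  TTTTTF
  TTT.TT
Step 2: 7 trees catch fire, 7 burn out
  TTF.FF
  T.....
  TTF...
  TTTFF.
  TTT.TF
Step 3: 4 trees catch fire, 7 burn out
  TF....
  T.....
  TF....
  TTF...
  TTT.F.

TF....
T.....
TF....
TTF...
TTT.F.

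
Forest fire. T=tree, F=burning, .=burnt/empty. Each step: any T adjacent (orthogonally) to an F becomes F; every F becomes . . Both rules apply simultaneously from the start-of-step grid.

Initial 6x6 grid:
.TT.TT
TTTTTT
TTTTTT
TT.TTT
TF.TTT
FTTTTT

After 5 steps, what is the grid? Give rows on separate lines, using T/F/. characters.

Step 1: 3 trees catch fire, 2 burn out
  .TT.TT
  TTTTTT
  TTTTTT
  TF.TTT
  F..TTT
  .FTTTT
Step 2: 3 trees catch fire, 3 burn out
  .TT.TT
  TTTTTT
  TFTTTT
  F..TTT
  ...TTT
  ..FTTT
Step 3: 4 trees catch fire, 3 burn out
  .TT.TT
  TFTTTT
  F.FTTT
  ...TTT
  ...TTT
  ...FTT
Step 4: 6 trees catch fire, 4 burn out
  .FT.TT
  F.FTTT
  ...FTT
  ...TTT
  ...FTT
  ....FT
Step 5: 6 trees catch fire, 6 burn out
  ..F.TT
  ...FTT
  ....FT
  ...FTT
  ....FT
  .....F

..F.TT
...FTT
....FT
...FTT
....FT
.....F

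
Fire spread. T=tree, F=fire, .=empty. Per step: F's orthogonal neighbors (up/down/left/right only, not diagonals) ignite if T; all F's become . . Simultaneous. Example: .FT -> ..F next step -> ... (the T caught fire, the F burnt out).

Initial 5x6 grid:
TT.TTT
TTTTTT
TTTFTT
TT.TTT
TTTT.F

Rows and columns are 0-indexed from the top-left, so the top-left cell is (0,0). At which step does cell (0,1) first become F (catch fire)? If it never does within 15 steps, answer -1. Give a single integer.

Step 1: cell (0,1)='T' (+5 fires, +2 burnt)
Step 2: cell (0,1)='T' (+7 fires, +5 burnt)
Step 3: cell (0,1)='T' (+6 fires, +7 burnt)
Step 4: cell (0,1)='F' (+5 fires, +6 burnt)
  -> target ignites at step 4
Step 5: cell (0,1)='.' (+2 fires, +5 burnt)
Step 6: cell (0,1)='.' (+0 fires, +2 burnt)
  fire out at step 6

4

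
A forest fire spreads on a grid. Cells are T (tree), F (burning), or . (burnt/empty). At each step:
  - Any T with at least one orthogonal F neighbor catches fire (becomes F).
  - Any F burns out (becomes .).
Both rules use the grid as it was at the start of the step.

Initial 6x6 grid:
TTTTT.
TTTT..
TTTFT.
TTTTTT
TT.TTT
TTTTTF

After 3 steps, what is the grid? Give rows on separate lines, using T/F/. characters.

Step 1: 6 trees catch fire, 2 burn out
  TTTTT.
  TTTF..
  TTF.F.
  TTTFTT
  TT.TTF
  TTTTF.
Step 2: 9 trees catch fire, 6 burn out
  TTTFT.
  TTF...
  TF....
  TTF.FF
  TT.FF.
  TTTF..
Step 3: 6 trees catch fire, 9 burn out
  TTF.F.
  TF....
  F.....
  TF....
  TT....
  TTF...

TTF.F.
TF....
F.....
TF....
TT....
TTF...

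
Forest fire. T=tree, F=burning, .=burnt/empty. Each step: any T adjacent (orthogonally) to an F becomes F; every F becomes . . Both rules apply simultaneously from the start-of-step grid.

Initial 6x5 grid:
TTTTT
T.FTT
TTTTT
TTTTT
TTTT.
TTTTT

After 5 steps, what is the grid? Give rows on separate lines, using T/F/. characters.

Step 1: 3 trees catch fire, 1 burn out
  TTFTT
  T..FT
  TTFTT
  TTTTT
  TTTT.
  TTTTT
Step 2: 6 trees catch fire, 3 burn out
  TF.FT
  T...F
  TF.FT
  TTFTT
  TTTT.
  TTTTT
Step 3: 7 trees catch fire, 6 burn out
  F...F
  T....
  F...F
  TF.FT
  TTFT.
  TTTTT
Step 4: 6 trees catch fire, 7 burn out
  .....
  F....
  .....
  F...F
  TF.F.
  TTFTT
Step 5: 3 trees catch fire, 6 burn out
  .....
  .....
  .....
  .....
  F....
  TF.FT

.....
.....
.....
.....
F....
TF.FT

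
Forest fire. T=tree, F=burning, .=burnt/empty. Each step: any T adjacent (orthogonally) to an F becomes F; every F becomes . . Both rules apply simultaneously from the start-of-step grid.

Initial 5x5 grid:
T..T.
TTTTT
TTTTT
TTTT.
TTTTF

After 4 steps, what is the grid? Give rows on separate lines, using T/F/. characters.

Step 1: 1 trees catch fire, 1 burn out
  T..T.
  TTTTT
  TTTTT
  TTTT.
  TTTF.
Step 2: 2 trees catch fire, 1 burn out
  T..T.
  TTTTT
  TTTTT
  TTTF.
  TTF..
Step 3: 3 trees catch fire, 2 burn out
  T..T.
  TTTTT
  TTTFT
  TTF..
  TF...
Step 4: 5 trees catch fire, 3 burn out
  T..T.
  TTTFT
  TTF.F
  TF...
  F....

T..T.
TTTFT
TTF.F
TF...
F....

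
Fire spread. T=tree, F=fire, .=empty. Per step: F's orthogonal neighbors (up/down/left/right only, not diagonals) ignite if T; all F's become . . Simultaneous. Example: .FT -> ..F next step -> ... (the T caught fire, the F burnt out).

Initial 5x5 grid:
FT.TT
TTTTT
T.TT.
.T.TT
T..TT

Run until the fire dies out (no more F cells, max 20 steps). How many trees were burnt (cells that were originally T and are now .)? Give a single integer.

Step 1: +2 fires, +1 burnt (F count now 2)
Step 2: +2 fires, +2 burnt (F count now 2)
Step 3: +1 fires, +2 burnt (F count now 1)
Step 4: +2 fires, +1 burnt (F count now 2)
Step 5: +3 fires, +2 burnt (F count now 3)
Step 6: +2 fires, +3 burnt (F count now 2)
Step 7: +2 fires, +2 burnt (F count now 2)
Step 8: +1 fires, +2 burnt (F count now 1)
Step 9: +0 fires, +1 burnt (F count now 0)
Fire out after step 9
Initially T: 17, now '.': 23
Total burnt (originally-T cells now '.'): 15

Answer: 15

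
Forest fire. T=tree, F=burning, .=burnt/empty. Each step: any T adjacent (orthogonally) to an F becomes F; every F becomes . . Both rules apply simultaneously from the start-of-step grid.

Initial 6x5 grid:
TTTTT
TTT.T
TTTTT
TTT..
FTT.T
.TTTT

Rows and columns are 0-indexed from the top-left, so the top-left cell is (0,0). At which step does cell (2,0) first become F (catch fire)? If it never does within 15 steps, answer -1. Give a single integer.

Step 1: cell (2,0)='T' (+2 fires, +1 burnt)
Step 2: cell (2,0)='F' (+4 fires, +2 burnt)
  -> target ignites at step 2
Step 3: cell (2,0)='.' (+4 fires, +4 burnt)
Step 4: cell (2,0)='.' (+4 fires, +4 burnt)
Step 5: cell (2,0)='.' (+4 fires, +4 burnt)
Step 6: cell (2,0)='.' (+3 fires, +4 burnt)
Step 7: cell (2,0)='.' (+2 fires, +3 burnt)
Step 8: cell (2,0)='.' (+1 fires, +2 burnt)
Step 9: cell (2,0)='.' (+0 fires, +1 burnt)
  fire out at step 9

2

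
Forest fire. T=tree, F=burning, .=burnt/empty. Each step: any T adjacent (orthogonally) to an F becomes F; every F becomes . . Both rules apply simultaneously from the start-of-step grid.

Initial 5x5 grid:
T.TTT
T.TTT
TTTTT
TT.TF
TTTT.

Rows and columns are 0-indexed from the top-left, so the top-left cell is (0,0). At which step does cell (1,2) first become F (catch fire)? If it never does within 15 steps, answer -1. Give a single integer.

Step 1: cell (1,2)='T' (+2 fires, +1 burnt)
Step 2: cell (1,2)='T' (+3 fires, +2 burnt)
Step 3: cell (1,2)='T' (+4 fires, +3 burnt)
Step 4: cell (1,2)='F' (+4 fires, +4 burnt)
  -> target ignites at step 4
Step 5: cell (1,2)='.' (+4 fires, +4 burnt)
Step 6: cell (1,2)='.' (+2 fires, +4 burnt)
Step 7: cell (1,2)='.' (+1 fires, +2 burnt)
Step 8: cell (1,2)='.' (+0 fires, +1 burnt)
  fire out at step 8

4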